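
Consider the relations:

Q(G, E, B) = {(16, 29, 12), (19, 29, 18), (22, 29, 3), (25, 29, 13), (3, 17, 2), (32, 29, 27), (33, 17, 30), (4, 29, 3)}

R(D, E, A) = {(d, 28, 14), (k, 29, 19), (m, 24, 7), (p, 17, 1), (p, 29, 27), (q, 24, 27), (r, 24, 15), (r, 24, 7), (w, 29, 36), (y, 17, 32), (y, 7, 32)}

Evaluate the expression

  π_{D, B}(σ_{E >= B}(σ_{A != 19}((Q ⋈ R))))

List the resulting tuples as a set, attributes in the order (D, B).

{(p, 12), (p, 13), (p, 18), (p, 2), (p, 27), (p, 3), (w, 12), (w, 13), (w, 18), (w, 27), (w, 3), (y, 2)}

Joining Q and R on E yields {(16, 29, 12, k, 19), (16, 29, 12, p, 27), (16, 29, 12, w, 36), (19, 29, 18, k, 19), (19, 29, 18, p, 27), (19, 29, 18, w, 36), (22, 29, 3, k, 19), (22, 29, 3, p, 27), (22, 29, 3, w, 36), (25, 29, 13, k, 19), (25, 29, 13, p, 27), (25, 29, 13, w, 36), (3, 17, 2, p, 1), (3, 17, 2, y, 32), (32, 29, 27, k, 19), (32, 29, 27, p, 27), (32, 29, 27, w, 36), (33, 17, 30, p, 1), (33, 17, 30, y, 32), (4, 29, 3, k, 19), (4, 29, 3, p, 27), (4, 29, 3, w, 36)}.
Selection A != 19: {(16, 29, 12, p, 27), (16, 29, 12, w, 36), (19, 29, 18, p, 27), (19, 29, 18, w, 36), (22, 29, 3, p, 27), (22, 29, 3, w, 36), (25, 29, 13, p, 27), (25, 29, 13, w, 36), (3, 17, 2, p, 1), (3, 17, 2, y, 32), (32, 29, 27, p, 27), (32, 29, 27, w, 36), (33, 17, 30, p, 1), (33, 17, 30, y, 32), (4, 29, 3, p, 27), (4, 29, 3, w, 36)}
Selection E >= B: {(16, 29, 12, p, 27), (16, 29, 12, w, 36), (19, 29, 18, p, 27), (19, 29, 18, w, 36), (22, 29, 3, p, 27), (22, 29, 3, w, 36), (25, 29, 13, p, 27), (25, 29, 13, w, 36), (3, 17, 2, p, 1), (3, 17, 2, y, 32), (32, 29, 27, p, 27), (32, 29, 27, w, 36), (4, 29, 3, p, 27), (4, 29, 3, w, 36)}
π_{D, B} gives {(p, 12), (p, 13), (p, 18), (p, 2), (p, 27), (p, 3), (w, 12), (w, 13), (w, 18), (w, 27), (w, 3), (y, 2)} (2 duplicate(s) eliminated).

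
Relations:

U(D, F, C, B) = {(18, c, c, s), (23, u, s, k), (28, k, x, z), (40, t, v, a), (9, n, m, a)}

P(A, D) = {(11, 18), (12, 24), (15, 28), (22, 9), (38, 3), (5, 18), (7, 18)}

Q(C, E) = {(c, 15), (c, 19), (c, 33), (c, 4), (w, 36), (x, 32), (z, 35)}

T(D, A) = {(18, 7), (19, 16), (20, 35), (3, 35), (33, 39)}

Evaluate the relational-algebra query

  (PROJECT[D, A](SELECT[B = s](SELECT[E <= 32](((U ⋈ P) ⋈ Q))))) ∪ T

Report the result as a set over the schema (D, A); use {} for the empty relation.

Natural join on D: {(18, c, c, s, 11), (18, c, c, s, 5), (18, c, c, s, 7), (28, k, x, z, 15), (9, n, m, a, 22)}
Natural join on C: {(18, c, c, s, 11, 15), (18, c, c, s, 11, 19), (18, c, c, s, 11, 33), (18, c, c, s, 11, 4), (18, c, c, s, 5, 15), (18, c, c, s, 5, 19), (18, c, c, s, 5, 33), (18, c, c, s, 5, 4), (18, c, c, s, 7, 15), (18, c, c, s, 7, 19), (18, c, c, s, 7, 33), (18, c, c, s, 7, 4), (28, k, x, z, 15, 32)}
Selection E <= 32: {(18, c, c, s, 11, 15), (18, c, c, s, 11, 19), (18, c, c, s, 11, 4), (18, c, c, s, 5, 15), (18, c, c, s, 5, 19), (18, c, c, s, 5, 4), (18, c, c, s, 7, 15), (18, c, c, s, 7, 19), (18, c, c, s, 7, 4), (28, k, x, z, 15, 32)}
Selection B = s: {(18, c, c, s, 11, 15), (18, c, c, s, 11, 19), (18, c, c, s, 11, 4), (18, c, c, s, 5, 15), (18, c, c, s, 5, 19), (18, c, c, s, 5, 4), (18, c, c, s, 7, 15), (18, c, c, s, 7, 19), (18, c, c, s, 7, 4)}
Keep only column(s) D, A (6 duplicate(s) eliminated): {(18, 11), (18, 5), (18, 7)}
Taking the union: {(18, 11), (18, 5), (18, 7), (19, 16), (20, 35), (3, 35), (33, 39)}

{(18, 11), (18, 5), (18, 7), (19, 16), (20, 35), (3, 35), (33, 39)}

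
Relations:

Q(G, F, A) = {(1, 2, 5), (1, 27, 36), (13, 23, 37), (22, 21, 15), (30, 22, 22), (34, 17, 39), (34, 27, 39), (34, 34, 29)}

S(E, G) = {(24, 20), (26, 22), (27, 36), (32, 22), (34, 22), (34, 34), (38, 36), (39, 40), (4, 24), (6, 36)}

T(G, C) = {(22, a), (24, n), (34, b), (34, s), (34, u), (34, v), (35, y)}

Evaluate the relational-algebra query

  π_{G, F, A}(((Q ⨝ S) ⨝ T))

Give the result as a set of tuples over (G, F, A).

{(22, 21, 15), (34, 17, 39), (34, 27, 39), (34, 34, 29)}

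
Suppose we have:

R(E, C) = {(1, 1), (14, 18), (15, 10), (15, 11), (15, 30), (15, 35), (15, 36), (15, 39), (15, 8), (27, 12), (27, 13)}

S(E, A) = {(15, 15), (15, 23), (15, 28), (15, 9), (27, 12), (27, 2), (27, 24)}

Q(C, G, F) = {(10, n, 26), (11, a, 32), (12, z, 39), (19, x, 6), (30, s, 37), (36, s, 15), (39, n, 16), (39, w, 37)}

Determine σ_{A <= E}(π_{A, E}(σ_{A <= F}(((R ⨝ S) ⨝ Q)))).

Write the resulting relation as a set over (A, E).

{(12, 27), (15, 15), (2, 27), (24, 27), (9, 15)}

R ⋈ S (natural join on E): {(15, 10, 15), (15, 10, 23), (15, 10, 28), (15, 10, 9), (15, 11, 15), (15, 11, 23), (15, 11, 28), (15, 11, 9), (15, 30, 15), (15, 30, 23), (15, 30, 28), (15, 30, 9), (15, 35, 15), (15, 35, 23), (15, 35, 28), (15, 35, 9), (15, 36, 15), (15, 36, 23), (15, 36, 28), (15, 36, 9), (15, 39, 15), (15, 39, 23), (15, 39, 28), (15, 39, 9), (15, 8, 15), (15, 8, 23), (15, 8, 28), (15, 8, 9), (27, 12, 12), (27, 12, 2), (27, 12, 24), (27, 13, 12), (27, 13, 2), (27, 13, 24)}
(R ⨝ S) ⋈ Q (natural join on C): {(15, 10, 15, n, 26), (15, 10, 23, n, 26), (15, 10, 28, n, 26), (15, 10, 9, n, 26), (15, 11, 15, a, 32), (15, 11, 23, a, 32), (15, 11, 28, a, 32), (15, 11, 9, a, 32), (15, 30, 15, s, 37), (15, 30, 23, s, 37), (15, 30, 28, s, 37), (15, 30, 9, s, 37), (15, 36, 15, s, 15), (15, 36, 23, s, 15), (15, 36, 28, s, 15), (15, 36, 9, s, 15), (15, 39, 15, n, 16), (15, 39, 15, w, 37), (15, 39, 23, n, 16), (15, 39, 23, w, 37), (15, 39, 28, n, 16), (15, 39, 28, w, 37), (15, 39, 9, n, 16), (15, 39, 9, w, 37), (27, 12, 12, z, 39), (27, 12, 2, z, 39), (27, 12, 24, z, 39)}
Selection A <= F: {(15, 10, 15, n, 26), (15, 10, 23, n, 26), (15, 10, 9, n, 26), (15, 11, 15, a, 32), (15, 11, 23, a, 32), (15, 11, 28, a, 32), (15, 11, 9, a, 32), (15, 30, 15, s, 37), (15, 30, 23, s, 37), (15, 30, 28, s, 37), (15, 30, 9, s, 37), (15, 36, 15, s, 15), (15, 36, 9, s, 15), (15, 39, 15, n, 16), (15, 39, 15, w, 37), (15, 39, 23, w, 37), (15, 39, 28, w, 37), (15, 39, 9, n, 16), (15, 39, 9, w, 37), (27, 12, 12, z, 39), (27, 12, 2, z, 39), (27, 12, 24, z, 39)}
π[A, E]: project onto (A, E) (15 duplicate(s) eliminated) → {(12, 27), (15, 15), (2, 27), (23, 15), (24, 27), (28, 15), (9, 15)}
Selection A <= E: {(12, 27), (15, 15), (2, 27), (24, 27), (9, 15)}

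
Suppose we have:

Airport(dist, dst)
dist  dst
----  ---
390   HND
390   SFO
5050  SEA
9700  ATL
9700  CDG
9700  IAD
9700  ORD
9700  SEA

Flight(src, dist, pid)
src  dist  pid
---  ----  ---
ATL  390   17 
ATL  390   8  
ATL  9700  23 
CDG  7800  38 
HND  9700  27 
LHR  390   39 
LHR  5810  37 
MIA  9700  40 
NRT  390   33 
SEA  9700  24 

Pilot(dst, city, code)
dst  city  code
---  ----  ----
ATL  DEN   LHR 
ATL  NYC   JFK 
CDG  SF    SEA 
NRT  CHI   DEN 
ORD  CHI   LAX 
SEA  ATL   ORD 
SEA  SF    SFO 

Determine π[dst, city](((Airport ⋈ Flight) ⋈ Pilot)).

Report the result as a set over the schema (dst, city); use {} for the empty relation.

Natural join on dist: {(390, HND, ATL, 17), (390, HND, ATL, 8), (390, HND, LHR, 39), (390, HND, NRT, 33), (390, SFO, ATL, 17), (390, SFO, ATL, 8), (390, SFO, LHR, 39), (390, SFO, NRT, 33), (9700, ATL, ATL, 23), (9700, ATL, HND, 27), (9700, ATL, MIA, 40), (9700, ATL, SEA, 24), (9700, CDG, ATL, 23), (9700, CDG, HND, 27), (9700, CDG, MIA, 40), (9700, CDG, SEA, 24), (9700, IAD, ATL, 23), (9700, IAD, HND, 27), (9700, IAD, MIA, 40), (9700, IAD, SEA, 24), (9700, ORD, ATL, 23), (9700, ORD, HND, 27), (9700, ORD, MIA, 40), (9700, ORD, SEA, 24), (9700, SEA, ATL, 23), (9700, SEA, HND, 27), (9700, SEA, MIA, 40), (9700, SEA, SEA, 24)}
Natural join on dst: {(9700, ATL, ATL, 23, DEN, LHR), (9700, ATL, ATL, 23, NYC, JFK), (9700, ATL, HND, 27, DEN, LHR), (9700, ATL, HND, 27, NYC, JFK), (9700, ATL, MIA, 40, DEN, LHR), (9700, ATL, MIA, 40, NYC, JFK), (9700, ATL, SEA, 24, DEN, LHR), (9700, ATL, SEA, 24, NYC, JFK), (9700, CDG, ATL, 23, SF, SEA), (9700, CDG, HND, 27, SF, SEA), (9700, CDG, MIA, 40, SF, SEA), (9700, CDG, SEA, 24, SF, SEA), (9700, ORD, ATL, 23, CHI, LAX), (9700, ORD, HND, 27, CHI, LAX), (9700, ORD, MIA, 40, CHI, LAX), (9700, ORD, SEA, 24, CHI, LAX), (9700, SEA, ATL, 23, ATL, ORD), (9700, SEA, ATL, 23, SF, SFO), (9700, SEA, HND, 27, ATL, ORD), (9700, SEA, HND, 27, SF, SFO), (9700, SEA, MIA, 40, ATL, ORD), (9700, SEA, MIA, 40, SF, SFO), (9700, SEA, SEA, 24, ATL, ORD), (9700, SEA, SEA, 24, SF, SFO)}
π_{dst, city} gives {(ATL, DEN), (ATL, NYC), (CDG, SF), (ORD, CHI), (SEA, ATL), (SEA, SF)} (18 duplicate(s) eliminated).

{(ATL, DEN), (ATL, NYC), (CDG, SF), (ORD, CHI), (SEA, ATL), (SEA, SF)}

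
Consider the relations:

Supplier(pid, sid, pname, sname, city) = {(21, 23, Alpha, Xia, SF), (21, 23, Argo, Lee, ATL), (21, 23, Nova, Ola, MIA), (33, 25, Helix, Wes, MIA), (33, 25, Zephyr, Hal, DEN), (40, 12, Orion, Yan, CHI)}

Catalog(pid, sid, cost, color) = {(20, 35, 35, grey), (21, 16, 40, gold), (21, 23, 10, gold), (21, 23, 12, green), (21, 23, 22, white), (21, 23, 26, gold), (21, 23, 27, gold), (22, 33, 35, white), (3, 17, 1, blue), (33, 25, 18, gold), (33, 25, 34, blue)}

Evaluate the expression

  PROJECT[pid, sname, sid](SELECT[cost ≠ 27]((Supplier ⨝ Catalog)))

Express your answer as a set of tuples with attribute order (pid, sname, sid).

Joining Supplier and Catalog on pid, sid yields {(21, 23, Alpha, Xia, SF, 10, gold), (21, 23, Alpha, Xia, SF, 12, green), (21, 23, Alpha, Xia, SF, 22, white), (21, 23, Alpha, Xia, SF, 26, gold), (21, 23, Alpha, Xia, SF, 27, gold), (21, 23, Argo, Lee, ATL, 10, gold), (21, 23, Argo, Lee, ATL, 12, green), (21, 23, Argo, Lee, ATL, 22, white), (21, 23, Argo, Lee, ATL, 26, gold), (21, 23, Argo, Lee, ATL, 27, gold), (21, 23, Nova, Ola, MIA, 10, gold), (21, 23, Nova, Ola, MIA, 12, green), (21, 23, Nova, Ola, MIA, 22, white), (21, 23, Nova, Ola, MIA, 26, gold), (21, 23, Nova, Ola, MIA, 27, gold), (33, 25, Helix, Wes, MIA, 18, gold), (33, 25, Helix, Wes, MIA, 34, blue), (33, 25, Zephyr, Hal, DEN, 18, gold), (33, 25, Zephyr, Hal, DEN, 34, blue)}.
σ[cost ≠ 27]: keep tuples satisfying cost ≠ 27 → {(21, 23, Alpha, Xia, SF, 10, gold), (21, 23, Alpha, Xia, SF, 12, green), (21, 23, Alpha, Xia, SF, 22, white), (21, 23, Alpha, Xia, SF, 26, gold), (21, 23, Argo, Lee, ATL, 10, gold), (21, 23, Argo, Lee, ATL, 12, green), (21, 23, Argo, Lee, ATL, 22, white), (21, 23, Argo, Lee, ATL, 26, gold), (21, 23, Nova, Ola, MIA, 10, gold), (21, 23, Nova, Ola, MIA, 12, green), (21, 23, Nova, Ola, MIA, 22, white), (21, 23, Nova, Ola, MIA, 26, gold), (33, 25, Helix, Wes, MIA, 18, gold), (33, 25, Helix, Wes, MIA, 34, blue), (33, 25, Zephyr, Hal, DEN, 18, gold), (33, 25, Zephyr, Hal, DEN, 34, blue)}
π_{pid, sname, sid} gives {(21, Lee, 23), (21, Ola, 23), (21, Xia, 23), (33, Hal, 25), (33, Wes, 25)} (11 duplicate(s) eliminated).

{(21, Lee, 23), (21, Ola, 23), (21, Xia, 23), (33, Hal, 25), (33, Wes, 25)}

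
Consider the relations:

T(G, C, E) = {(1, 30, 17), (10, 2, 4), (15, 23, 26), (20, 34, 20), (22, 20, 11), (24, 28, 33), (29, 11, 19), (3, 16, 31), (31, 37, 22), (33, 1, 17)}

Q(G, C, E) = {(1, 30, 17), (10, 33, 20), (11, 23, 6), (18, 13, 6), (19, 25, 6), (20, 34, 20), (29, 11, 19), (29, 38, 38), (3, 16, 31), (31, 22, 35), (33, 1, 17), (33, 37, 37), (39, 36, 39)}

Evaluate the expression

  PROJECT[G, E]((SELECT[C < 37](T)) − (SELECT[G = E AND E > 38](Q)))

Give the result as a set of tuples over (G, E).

Apply σ_{C < 37}; surviving tuples: {(1, 30, 17), (10, 2, 4), (15, 23, 26), (20, 34, 20), (22, 20, 11), (24, 28, 33), (29, 11, 19), (3, 16, 31), (33, 1, 17)}
Apply σ_{G = E AND E > 38}; surviving tuples: {(39, 36, 39)}
Difference: {(1, 30, 17), (10, 2, 4), (15, 23, 26), (20, 34, 20), (22, 20, 11), (24, 28, 33), (29, 11, 19), (3, 16, 31), (33, 1, 17)} with {(39, 36, 39)} → {(1, 30, 17), (10, 2, 4), (15, 23, 26), (20, 34, 20), (22, 20, 11), (24, 28, 33), (29, 11, 19), (3, 16, 31), (33, 1, 17)}
Projecting to G, E: {(1, 17), (10, 4), (15, 26), (20, 20), (22, 11), (24, 33), (29, 19), (3, 31), (33, 17)}

{(1, 17), (10, 4), (15, 26), (20, 20), (22, 11), (24, 33), (29, 19), (3, 31), (33, 17)}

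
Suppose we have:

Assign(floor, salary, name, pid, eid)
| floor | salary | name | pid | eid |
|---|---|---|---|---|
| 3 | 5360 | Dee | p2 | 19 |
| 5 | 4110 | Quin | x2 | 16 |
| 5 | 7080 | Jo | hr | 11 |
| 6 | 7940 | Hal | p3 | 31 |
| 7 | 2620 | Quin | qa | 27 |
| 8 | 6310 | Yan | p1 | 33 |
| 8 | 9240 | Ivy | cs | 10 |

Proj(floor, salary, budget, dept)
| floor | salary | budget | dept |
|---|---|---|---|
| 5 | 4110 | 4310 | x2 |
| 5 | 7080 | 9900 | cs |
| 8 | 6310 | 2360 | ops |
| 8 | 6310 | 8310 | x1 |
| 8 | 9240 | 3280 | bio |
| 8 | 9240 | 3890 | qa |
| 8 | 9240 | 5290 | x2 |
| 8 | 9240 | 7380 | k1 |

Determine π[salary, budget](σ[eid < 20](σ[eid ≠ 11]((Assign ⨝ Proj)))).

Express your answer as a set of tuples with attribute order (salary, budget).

Natural join on floor, salary: {(5, 4110, Quin, x2, 16, 4310, x2), (5, 7080, Jo, hr, 11, 9900, cs), (8, 6310, Yan, p1, 33, 2360, ops), (8, 6310, Yan, p1, 33, 8310, x1), (8, 9240, Ivy, cs, 10, 3280, bio), (8, 9240, Ivy, cs, 10, 3890, qa), (8, 9240, Ivy, cs, 10, 5290, x2), (8, 9240, Ivy, cs, 10, 7380, k1)}
Apply σ_{eid ≠ 11}; surviving tuples: {(5, 4110, Quin, x2, 16, 4310, x2), (8, 6310, Yan, p1, 33, 2360, ops), (8, 6310, Yan, p1, 33, 8310, x1), (8, 9240, Ivy, cs, 10, 3280, bio), (8, 9240, Ivy, cs, 10, 3890, qa), (8, 9240, Ivy, cs, 10, 5290, x2), (8, 9240, Ivy, cs, 10, 7380, k1)}
Apply σ_{eid < 20}; surviving tuples: {(5, 4110, Quin, x2, 16, 4310, x2), (8, 9240, Ivy, cs, 10, 3280, bio), (8, 9240, Ivy, cs, 10, 3890, qa), (8, 9240, Ivy, cs, 10, 5290, x2), (8, 9240, Ivy, cs, 10, 7380, k1)}
π_{salary, budget} gives {(4110, 4310), (9240, 3280), (9240, 3890), (9240, 5290), (9240, 7380)}.

{(4110, 4310), (9240, 3280), (9240, 3890), (9240, 5290), (9240, 7380)}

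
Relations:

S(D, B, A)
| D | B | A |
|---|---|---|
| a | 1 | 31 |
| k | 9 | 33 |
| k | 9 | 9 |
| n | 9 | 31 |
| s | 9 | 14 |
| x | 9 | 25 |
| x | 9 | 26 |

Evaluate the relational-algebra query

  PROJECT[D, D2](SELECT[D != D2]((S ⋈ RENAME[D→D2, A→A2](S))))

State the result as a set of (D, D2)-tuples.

ρ[D→D2, A→A2]: schema becomes (D2, B, A2); tuples unchanged.
Natural join on B: {(a, 1, 31, a, 31), (k, 9, 33, k, 33), (k, 9, 33, k, 9), (k, 9, 33, n, 31), (k, 9, 33, s, 14), (k, 9, 33, x, 25), (k, 9, 33, x, 26), (k, 9, 9, k, 33), (k, 9, 9, k, 9), (k, 9, 9, n, 31), (k, 9, 9, s, 14), (k, 9, 9, x, 25), (k, 9, 9, x, 26), (n, 9, 31, k, 33), (n, 9, 31, k, 9), (n, 9, 31, n, 31), (n, 9, 31, s, 14), (n, 9, 31, x, 25), (n, 9, 31, x, 26), (s, 9, 14, k, 33), (s, 9, 14, k, 9), (s, 9, 14, n, 31), (s, 9, 14, s, 14), (s, 9, 14, x, 25), (s, 9, 14, x, 26), (x, 9, 25, k, 33), (x, 9, 25, k, 9), (x, 9, 25, n, 31), (x, 9, 25, s, 14), (x, 9, 25, x, 25), (x, 9, 25, x, 26), (x, 9, 26, k, 33), (x, 9, 26, k, 9), (x, 9, 26, n, 31), (x, 9, 26, s, 14), (x, 9, 26, x, 25), (x, 9, 26, x, 26)}
Apply σ_{D != D2}; surviving tuples: {(k, 9, 33, n, 31), (k, 9, 33, s, 14), (k, 9, 33, x, 25), (k, 9, 33, x, 26), (k, 9, 9, n, 31), (k, 9, 9, s, 14), (k, 9, 9, x, 25), (k, 9, 9, x, 26), (n, 9, 31, k, 33), (n, 9, 31, k, 9), (n, 9, 31, s, 14), (n, 9, 31, x, 25), (n, 9, 31, x, 26), (s, 9, 14, k, 33), (s, 9, 14, k, 9), (s, 9, 14, n, 31), (s, 9, 14, x, 25), (s, 9, 14, x, 26), (x, 9, 25, k, 33), (x, 9, 25, k, 9), (x, 9, 25, n, 31), (x, 9, 25, s, 14), (x, 9, 26, k, 33), (x, 9, 26, k, 9), (x, 9, 26, n, 31), (x, 9, 26, s, 14)}
Keep only column(s) D, D2 (14 duplicate(s) eliminated): {(k, n), (k, s), (k, x), (n, k), (n, s), (n, x), (s, k), (s, n), (s, x), (x, k), (x, n), (x, s)}

{(k, n), (k, s), (k, x), (n, k), (n, s), (n, x), (s, k), (s, n), (s, x), (x, k), (x, n), (x, s)}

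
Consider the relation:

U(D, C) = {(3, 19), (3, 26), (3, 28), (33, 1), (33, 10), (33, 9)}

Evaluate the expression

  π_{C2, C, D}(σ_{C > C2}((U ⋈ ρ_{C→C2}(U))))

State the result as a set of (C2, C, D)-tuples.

{(1, 10, 33), (1, 9, 33), (19, 26, 3), (19, 28, 3), (26, 28, 3), (9, 10, 33)}

ρ[C→C2]: schema becomes (D, C2); tuples unchanged.
Joining U and ρ_{C→C2}(U) on D yields {(3, 19, 19), (3, 19, 26), (3, 19, 28), (3, 26, 19), (3, 26, 26), (3, 26, 28), (3, 28, 19), (3, 28, 26), (3, 28, 28), (33, 1, 1), (33, 1, 10), (33, 1, 9), (33, 10, 1), (33, 10, 10), (33, 10, 9), (33, 9, 1), (33, 9, 10), (33, 9, 9)}.
Filtering on C > C2 leaves {(3, 26, 19), (3, 28, 19), (3, 28, 26), (33, 10, 1), (33, 10, 9), (33, 9, 1)}.
π_{C2, C, D} gives {(1, 10, 33), (1, 9, 33), (19, 26, 3), (19, 28, 3), (26, 28, 3), (9, 10, 33)}.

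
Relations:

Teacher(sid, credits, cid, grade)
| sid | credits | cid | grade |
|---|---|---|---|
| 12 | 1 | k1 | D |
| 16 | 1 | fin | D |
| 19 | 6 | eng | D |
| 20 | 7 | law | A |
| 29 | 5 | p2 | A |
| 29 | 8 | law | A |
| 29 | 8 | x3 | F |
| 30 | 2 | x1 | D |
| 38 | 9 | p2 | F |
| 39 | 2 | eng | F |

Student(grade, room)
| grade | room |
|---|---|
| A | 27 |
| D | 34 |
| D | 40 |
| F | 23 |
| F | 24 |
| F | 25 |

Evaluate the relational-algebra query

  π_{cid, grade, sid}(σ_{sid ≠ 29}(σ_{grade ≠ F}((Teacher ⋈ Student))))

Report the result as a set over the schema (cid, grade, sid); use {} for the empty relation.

Joining Teacher and Student on grade yields {(12, 1, k1, D, 34), (12, 1, k1, D, 40), (16, 1, fin, D, 34), (16, 1, fin, D, 40), (19, 6, eng, D, 34), (19, 6, eng, D, 40), (20, 7, law, A, 27), (29, 5, p2, A, 27), (29, 8, law, A, 27), (29, 8, x3, F, 23), (29, 8, x3, F, 24), (29, 8, x3, F, 25), (30, 2, x1, D, 34), (30, 2, x1, D, 40), (38, 9, p2, F, 23), (38, 9, p2, F, 24), (38, 9, p2, F, 25), (39, 2, eng, F, 23), (39, 2, eng, F, 24), (39, 2, eng, F, 25)}.
Selection grade ≠ F: {(12, 1, k1, D, 34), (12, 1, k1, D, 40), (16, 1, fin, D, 34), (16, 1, fin, D, 40), (19, 6, eng, D, 34), (19, 6, eng, D, 40), (20, 7, law, A, 27), (29, 5, p2, A, 27), (29, 8, law, A, 27), (30, 2, x1, D, 34), (30, 2, x1, D, 40)}
Selection sid ≠ 29: {(12, 1, k1, D, 34), (12, 1, k1, D, 40), (16, 1, fin, D, 34), (16, 1, fin, D, 40), (19, 6, eng, D, 34), (19, 6, eng, D, 40), (20, 7, law, A, 27), (30, 2, x1, D, 34), (30, 2, x1, D, 40)}
Projecting to cid, grade, sid (4 duplicate(s) eliminated): {(eng, D, 19), (fin, D, 16), (k1, D, 12), (law, A, 20), (x1, D, 30)}

{(eng, D, 19), (fin, D, 16), (k1, D, 12), (law, A, 20), (x1, D, 30)}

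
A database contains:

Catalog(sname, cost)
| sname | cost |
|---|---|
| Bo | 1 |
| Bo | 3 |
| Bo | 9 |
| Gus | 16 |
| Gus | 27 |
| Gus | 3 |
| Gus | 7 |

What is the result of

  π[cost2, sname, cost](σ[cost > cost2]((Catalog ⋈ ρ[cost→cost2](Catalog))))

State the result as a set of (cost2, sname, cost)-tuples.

{(1, Bo, 3), (1, Bo, 9), (16, Gus, 27), (3, Bo, 9), (3, Gus, 16), (3, Gus, 27), (3, Gus, 7), (7, Gus, 16), (7, Gus, 27)}

ρ[cost→cost2]: schema becomes (sname, cost2); tuples unchanged.
Joining Catalog and ρ[cost→cost2](Catalog) on sname yields {(Bo, 1, 1), (Bo, 1, 3), (Bo, 1, 9), (Bo, 3, 1), (Bo, 3, 3), (Bo, 3, 9), (Bo, 9, 1), (Bo, 9, 3), (Bo, 9, 9), (Gus, 16, 16), (Gus, 16, 27), (Gus, 16, 3), (Gus, 16, 7), (Gus, 27, 16), (Gus, 27, 27), (Gus, 27, 3), (Gus, 27, 7), (Gus, 3, 16), (Gus, 3, 27), (Gus, 3, 3), (Gus, 3, 7), (Gus, 7, 16), (Gus, 7, 27), (Gus, 7, 3), (Gus, 7, 7)}.
Apply σ_{cost > cost2}; surviving tuples: {(Bo, 3, 1), (Bo, 9, 1), (Bo, 9, 3), (Gus, 16, 3), (Gus, 16, 7), (Gus, 27, 16), (Gus, 27, 3), (Gus, 27, 7), (Gus, 7, 3)}
π[cost2, sname, cost]: project onto (cost2, sname, cost) → {(1, Bo, 3), (1, Bo, 9), (16, Gus, 27), (3, Bo, 9), (3, Gus, 16), (3, Gus, 27), (3, Gus, 7), (7, Gus, 16), (7, Gus, 27)}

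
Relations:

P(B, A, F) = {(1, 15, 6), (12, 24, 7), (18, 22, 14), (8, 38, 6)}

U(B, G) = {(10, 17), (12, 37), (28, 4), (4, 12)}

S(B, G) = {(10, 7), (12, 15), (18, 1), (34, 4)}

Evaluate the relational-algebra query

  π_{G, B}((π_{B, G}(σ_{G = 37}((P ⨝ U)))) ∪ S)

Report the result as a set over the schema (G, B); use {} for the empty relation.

{(1, 18), (15, 12), (37, 12), (4, 34), (7, 10)}

P ⋈ U (natural join on B): {(12, 24, 7, 37)}
Filtering on G = 37 leaves {(12, 24, 7, 37)}.
Keep only column(s) B, G: {(12, 37)}
Taking the union: {(10, 7), (12, 15), (12, 37), (18, 1), (34, 4)}
Keep only column(s) G, B: {(1, 18), (15, 12), (37, 12), (4, 34), (7, 10)}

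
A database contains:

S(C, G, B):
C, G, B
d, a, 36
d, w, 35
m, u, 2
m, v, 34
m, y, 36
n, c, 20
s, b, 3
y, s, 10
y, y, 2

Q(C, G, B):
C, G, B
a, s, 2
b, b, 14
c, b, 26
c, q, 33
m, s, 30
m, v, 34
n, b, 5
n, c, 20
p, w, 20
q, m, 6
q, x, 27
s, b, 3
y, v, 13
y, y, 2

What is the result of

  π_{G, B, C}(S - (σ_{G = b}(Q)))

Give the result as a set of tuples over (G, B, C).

{(a, 36, d), (c, 20, n), (s, 10, y), (u, 2, m), (v, 34, m), (w, 35, d), (y, 2, y), (y, 36, m)}

Selection G = b: {(b, b, 14), (c, b, 26), (n, b, 5), (s, b, 3)}
Difference: {(d, a, 36), (d, w, 35), (m, u, 2), (m, v, 34), (m, y, 36), (n, c, 20), (s, b, 3), (y, s, 10), (y, y, 2)} with {(b, b, 14), (c, b, 26), (n, b, 5), (s, b, 3)} → {(d, a, 36), (d, w, 35), (m, u, 2), (m, v, 34), (m, y, 36), (n, c, 20), (y, s, 10), (y, y, 2)}
Keep only column(s) G, B, C: {(a, 36, d), (c, 20, n), (s, 10, y), (u, 2, m), (v, 34, m), (w, 35, d), (y, 2, y), (y, 36, m)}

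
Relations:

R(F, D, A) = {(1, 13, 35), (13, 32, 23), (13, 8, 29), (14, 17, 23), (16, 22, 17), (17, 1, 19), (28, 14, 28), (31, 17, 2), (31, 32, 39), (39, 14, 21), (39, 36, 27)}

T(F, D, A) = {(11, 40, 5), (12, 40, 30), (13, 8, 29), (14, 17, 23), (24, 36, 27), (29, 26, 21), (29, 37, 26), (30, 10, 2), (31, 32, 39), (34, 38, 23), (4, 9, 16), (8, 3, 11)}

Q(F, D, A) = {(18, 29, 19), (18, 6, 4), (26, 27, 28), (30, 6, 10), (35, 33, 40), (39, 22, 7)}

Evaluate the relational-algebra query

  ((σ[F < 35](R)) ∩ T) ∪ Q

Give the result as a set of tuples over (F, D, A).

{(13, 8, 29), (14, 17, 23), (18, 29, 19), (18, 6, 4), (26, 27, 28), (30, 6, 10), (31, 32, 39), (35, 33, 40), (39, 22, 7)}

Apply σ_{F < 35}; surviving tuples: {(1, 13, 35), (13, 32, 23), (13, 8, 29), (14, 17, 23), (16, 22, 17), (17, 1, 19), (28, 14, 28), (31, 17, 2), (31, 32, 39)}
Set intersection of the two operands is {(13, 8, 29), (14, 17, 23), (31, 32, 39)}.
Set union of the two operands is {(13, 8, 29), (14, 17, 23), (18, 29, 19), (18, 6, 4), (26, 27, 28), (30, 6, 10), (31, 32, 39), (35, 33, 40), (39, 22, 7)}.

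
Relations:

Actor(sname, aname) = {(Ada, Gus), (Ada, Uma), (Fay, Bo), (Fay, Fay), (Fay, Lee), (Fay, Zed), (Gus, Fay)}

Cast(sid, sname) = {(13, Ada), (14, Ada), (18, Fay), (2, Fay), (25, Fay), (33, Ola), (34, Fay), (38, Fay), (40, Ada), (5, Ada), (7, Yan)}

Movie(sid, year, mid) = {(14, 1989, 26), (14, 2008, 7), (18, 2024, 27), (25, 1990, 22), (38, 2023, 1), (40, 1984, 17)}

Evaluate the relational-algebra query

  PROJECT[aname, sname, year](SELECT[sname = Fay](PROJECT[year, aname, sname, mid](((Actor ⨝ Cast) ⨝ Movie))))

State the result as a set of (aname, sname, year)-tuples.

Actor ⋈ Cast (natural join on sname): {(Ada, Gus, 13), (Ada, Gus, 14), (Ada, Gus, 40), (Ada, Gus, 5), (Ada, Uma, 13), (Ada, Uma, 14), (Ada, Uma, 40), (Ada, Uma, 5), (Fay, Bo, 18), (Fay, Bo, 2), (Fay, Bo, 25), (Fay, Bo, 34), (Fay, Bo, 38), (Fay, Fay, 18), (Fay, Fay, 2), (Fay, Fay, 25), (Fay, Fay, 34), (Fay, Fay, 38), (Fay, Lee, 18), (Fay, Lee, 2), (Fay, Lee, 25), (Fay, Lee, 34), (Fay, Lee, 38), (Fay, Zed, 18), (Fay, Zed, 2), (Fay, Zed, 25), (Fay, Zed, 34), (Fay, Zed, 38)}
(Actor ⨝ Cast) ⋈ Movie (natural join on sid): {(Ada, Gus, 14, 1989, 26), (Ada, Gus, 14, 2008, 7), (Ada, Gus, 40, 1984, 17), (Ada, Uma, 14, 1989, 26), (Ada, Uma, 14, 2008, 7), (Ada, Uma, 40, 1984, 17), (Fay, Bo, 18, 2024, 27), (Fay, Bo, 25, 1990, 22), (Fay, Bo, 38, 2023, 1), (Fay, Fay, 18, 2024, 27), (Fay, Fay, 25, 1990, 22), (Fay, Fay, 38, 2023, 1), (Fay, Lee, 18, 2024, 27), (Fay, Lee, 25, 1990, 22), (Fay, Lee, 38, 2023, 1), (Fay, Zed, 18, 2024, 27), (Fay, Zed, 25, 1990, 22), (Fay, Zed, 38, 2023, 1)}
π[year, aname, sname, mid]: project onto (year, aname, sname, mid) → {(1984, Gus, Ada, 17), (1984, Uma, Ada, 17), (1989, Gus, Ada, 26), (1989, Uma, Ada, 26), (1990, Bo, Fay, 22), (1990, Fay, Fay, 22), (1990, Lee, Fay, 22), (1990, Zed, Fay, 22), (2008, Gus, Ada, 7), (2008, Uma, Ada, 7), (2023, Bo, Fay, 1), (2023, Fay, Fay, 1), (2023, Lee, Fay, 1), (2023, Zed, Fay, 1), (2024, Bo, Fay, 27), (2024, Fay, Fay, 27), (2024, Lee, Fay, 27), (2024, Zed, Fay, 27)}
σ[sname = Fay]: keep tuples satisfying sname = Fay → {(1990, Bo, Fay, 22), (1990, Fay, Fay, 22), (1990, Lee, Fay, 22), (1990, Zed, Fay, 22), (2023, Bo, Fay, 1), (2023, Fay, Fay, 1), (2023, Lee, Fay, 1), (2023, Zed, Fay, 1), (2024, Bo, Fay, 27), (2024, Fay, Fay, 27), (2024, Lee, Fay, 27), (2024, Zed, Fay, 27)}
π[aname, sname, year]: project onto (aname, sname, year) → {(Bo, Fay, 1990), (Bo, Fay, 2023), (Bo, Fay, 2024), (Fay, Fay, 1990), (Fay, Fay, 2023), (Fay, Fay, 2024), (Lee, Fay, 1990), (Lee, Fay, 2023), (Lee, Fay, 2024), (Zed, Fay, 1990), (Zed, Fay, 2023), (Zed, Fay, 2024)}

{(Bo, Fay, 1990), (Bo, Fay, 2023), (Bo, Fay, 2024), (Fay, Fay, 1990), (Fay, Fay, 2023), (Fay, Fay, 2024), (Lee, Fay, 1990), (Lee, Fay, 2023), (Lee, Fay, 2024), (Zed, Fay, 1990), (Zed, Fay, 2023), (Zed, Fay, 2024)}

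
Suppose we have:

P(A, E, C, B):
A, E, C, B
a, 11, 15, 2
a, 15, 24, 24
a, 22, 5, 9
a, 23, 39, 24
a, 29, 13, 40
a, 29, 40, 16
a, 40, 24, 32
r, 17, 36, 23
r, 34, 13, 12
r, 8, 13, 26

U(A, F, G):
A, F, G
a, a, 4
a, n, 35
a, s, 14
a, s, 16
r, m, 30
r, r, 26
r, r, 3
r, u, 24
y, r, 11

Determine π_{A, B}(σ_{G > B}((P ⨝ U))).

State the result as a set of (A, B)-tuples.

{(a, 16), (a, 2), (a, 24), (a, 32), (a, 9), (r, 12), (r, 23), (r, 26)}

Joining P and U on A yields {(a, 11, 15, 2, a, 4), (a, 11, 15, 2, n, 35), (a, 11, 15, 2, s, 14), (a, 11, 15, 2, s, 16), (a, 15, 24, 24, a, 4), (a, 15, 24, 24, n, 35), (a, 15, 24, 24, s, 14), (a, 15, 24, 24, s, 16), (a, 22, 5, 9, a, 4), (a, 22, 5, 9, n, 35), (a, 22, 5, 9, s, 14), (a, 22, 5, 9, s, 16), (a, 23, 39, 24, a, 4), (a, 23, 39, 24, n, 35), (a, 23, 39, 24, s, 14), (a, 23, 39, 24, s, 16), (a, 29, 13, 40, a, 4), (a, 29, 13, 40, n, 35), (a, 29, 13, 40, s, 14), (a, 29, 13, 40, s, 16), (a, 29, 40, 16, a, 4), (a, 29, 40, 16, n, 35), (a, 29, 40, 16, s, 14), (a, 29, 40, 16, s, 16), (a, 40, 24, 32, a, 4), (a, 40, 24, 32, n, 35), (a, 40, 24, 32, s, 14), (a, 40, 24, 32, s, 16), (r, 17, 36, 23, m, 30), (r, 17, 36, 23, r, 26), (r, 17, 36, 23, r, 3), (r, 17, 36, 23, u, 24), (r, 34, 13, 12, m, 30), (r, 34, 13, 12, r, 26), (r, 34, 13, 12, r, 3), (r, 34, 13, 12, u, 24), (r, 8, 13, 26, m, 30), (r, 8, 13, 26, r, 26), (r, 8, 13, 26, r, 3), (r, 8, 13, 26, u, 24)}.
Apply σ_{G > B}; surviving tuples: {(a, 11, 15, 2, a, 4), (a, 11, 15, 2, n, 35), (a, 11, 15, 2, s, 14), (a, 11, 15, 2, s, 16), (a, 15, 24, 24, n, 35), (a, 22, 5, 9, n, 35), (a, 22, 5, 9, s, 14), (a, 22, 5, 9, s, 16), (a, 23, 39, 24, n, 35), (a, 29, 40, 16, n, 35), (a, 40, 24, 32, n, 35), (r, 17, 36, 23, m, 30), (r, 17, 36, 23, r, 26), (r, 17, 36, 23, u, 24), (r, 34, 13, 12, m, 30), (r, 34, 13, 12, r, 26), (r, 34, 13, 12, u, 24), (r, 8, 13, 26, m, 30)}
Projecting to A, B (10 duplicate(s) eliminated): {(a, 16), (a, 2), (a, 24), (a, 32), (a, 9), (r, 12), (r, 23), (r, 26)}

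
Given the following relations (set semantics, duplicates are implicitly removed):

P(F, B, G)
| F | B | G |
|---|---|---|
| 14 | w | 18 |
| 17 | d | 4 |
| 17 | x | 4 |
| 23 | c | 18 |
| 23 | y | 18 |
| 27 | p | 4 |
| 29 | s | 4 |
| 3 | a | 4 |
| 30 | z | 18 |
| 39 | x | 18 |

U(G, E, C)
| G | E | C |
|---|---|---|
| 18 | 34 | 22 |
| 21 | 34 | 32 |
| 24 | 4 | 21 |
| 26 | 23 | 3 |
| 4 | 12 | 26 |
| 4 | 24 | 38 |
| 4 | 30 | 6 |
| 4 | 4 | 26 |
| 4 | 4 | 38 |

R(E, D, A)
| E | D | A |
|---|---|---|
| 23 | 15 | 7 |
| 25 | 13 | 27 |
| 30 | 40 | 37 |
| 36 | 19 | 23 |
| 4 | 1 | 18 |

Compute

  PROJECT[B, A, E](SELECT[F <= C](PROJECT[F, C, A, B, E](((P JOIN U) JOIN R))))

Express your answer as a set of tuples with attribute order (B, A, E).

Natural join on G: {(14, w, 18, 34, 22), (17, d, 4, 12, 26), (17, d, 4, 24, 38), (17, d, 4, 30, 6), (17, d, 4, 4, 26), (17, d, 4, 4, 38), (17, x, 4, 12, 26), (17, x, 4, 24, 38), (17, x, 4, 30, 6), (17, x, 4, 4, 26), (17, x, 4, 4, 38), (23, c, 18, 34, 22), (23, y, 18, 34, 22), (27, p, 4, 12, 26), (27, p, 4, 24, 38), (27, p, 4, 30, 6), (27, p, 4, 4, 26), (27, p, 4, 4, 38), (29, s, 4, 12, 26), (29, s, 4, 24, 38), (29, s, 4, 30, 6), (29, s, 4, 4, 26), (29, s, 4, 4, 38), (3, a, 4, 12, 26), (3, a, 4, 24, 38), (3, a, 4, 30, 6), (3, a, 4, 4, 26), (3, a, 4, 4, 38), (30, z, 18, 34, 22), (39, x, 18, 34, 22)}
Natural join on E: {(17, d, 4, 30, 6, 40, 37), (17, d, 4, 4, 26, 1, 18), (17, d, 4, 4, 38, 1, 18), (17, x, 4, 30, 6, 40, 37), (17, x, 4, 4, 26, 1, 18), (17, x, 4, 4, 38, 1, 18), (27, p, 4, 30, 6, 40, 37), (27, p, 4, 4, 26, 1, 18), (27, p, 4, 4, 38, 1, 18), (29, s, 4, 30, 6, 40, 37), (29, s, 4, 4, 26, 1, 18), (29, s, 4, 4, 38, 1, 18), (3, a, 4, 30, 6, 40, 37), (3, a, 4, 4, 26, 1, 18), (3, a, 4, 4, 38, 1, 18)}
Keep only column(s) F, C, A, B, E: {(17, 26, 18, d, 4), (17, 26, 18, x, 4), (17, 38, 18, d, 4), (17, 38, 18, x, 4), (17, 6, 37, d, 30), (17, 6, 37, x, 30), (27, 26, 18, p, 4), (27, 38, 18, p, 4), (27, 6, 37, p, 30), (29, 26, 18, s, 4), (29, 38, 18, s, 4), (29, 6, 37, s, 30), (3, 26, 18, a, 4), (3, 38, 18, a, 4), (3, 6, 37, a, 30)}
Selection F <= C: {(17, 26, 18, d, 4), (17, 26, 18, x, 4), (17, 38, 18, d, 4), (17, 38, 18, x, 4), (27, 38, 18, p, 4), (29, 38, 18, s, 4), (3, 26, 18, a, 4), (3, 38, 18, a, 4), (3, 6, 37, a, 30)}
Keep only column(s) B, A, E (3 duplicate(s) eliminated): {(a, 18, 4), (a, 37, 30), (d, 18, 4), (p, 18, 4), (s, 18, 4), (x, 18, 4)}

{(a, 18, 4), (a, 37, 30), (d, 18, 4), (p, 18, 4), (s, 18, 4), (x, 18, 4)}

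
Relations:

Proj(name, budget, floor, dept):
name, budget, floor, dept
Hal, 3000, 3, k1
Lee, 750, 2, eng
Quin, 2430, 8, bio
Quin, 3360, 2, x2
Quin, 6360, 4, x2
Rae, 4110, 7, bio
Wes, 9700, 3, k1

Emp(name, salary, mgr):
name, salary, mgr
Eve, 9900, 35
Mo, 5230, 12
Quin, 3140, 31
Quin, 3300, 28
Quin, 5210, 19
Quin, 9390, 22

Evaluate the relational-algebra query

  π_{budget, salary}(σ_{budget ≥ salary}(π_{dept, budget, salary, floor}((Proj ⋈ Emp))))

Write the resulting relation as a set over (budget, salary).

Natural join on name: {(Quin, 2430, 8, bio, 3140, 31), (Quin, 2430, 8, bio, 3300, 28), (Quin, 2430, 8, bio, 5210, 19), (Quin, 2430, 8, bio, 9390, 22), (Quin, 3360, 2, x2, 3140, 31), (Quin, 3360, 2, x2, 3300, 28), (Quin, 3360, 2, x2, 5210, 19), (Quin, 3360, 2, x2, 9390, 22), (Quin, 6360, 4, x2, 3140, 31), (Quin, 6360, 4, x2, 3300, 28), (Quin, 6360, 4, x2, 5210, 19), (Quin, 6360, 4, x2, 9390, 22)}
Keep only column(s) dept, budget, salary, floor: {(bio, 2430, 3140, 8), (bio, 2430, 3300, 8), (bio, 2430, 5210, 8), (bio, 2430, 9390, 8), (x2, 3360, 3140, 2), (x2, 3360, 3300, 2), (x2, 3360, 5210, 2), (x2, 3360, 9390, 2), (x2, 6360, 3140, 4), (x2, 6360, 3300, 4), (x2, 6360, 5210, 4), (x2, 6360, 9390, 4)}
Selection budget ≥ salary: {(x2, 3360, 3140, 2), (x2, 3360, 3300, 2), (x2, 6360, 3140, 4), (x2, 6360, 3300, 4), (x2, 6360, 5210, 4)}
Keep only column(s) budget, salary: {(3360, 3140), (3360, 3300), (6360, 3140), (6360, 3300), (6360, 5210)}

{(3360, 3140), (3360, 3300), (6360, 3140), (6360, 3300), (6360, 5210)}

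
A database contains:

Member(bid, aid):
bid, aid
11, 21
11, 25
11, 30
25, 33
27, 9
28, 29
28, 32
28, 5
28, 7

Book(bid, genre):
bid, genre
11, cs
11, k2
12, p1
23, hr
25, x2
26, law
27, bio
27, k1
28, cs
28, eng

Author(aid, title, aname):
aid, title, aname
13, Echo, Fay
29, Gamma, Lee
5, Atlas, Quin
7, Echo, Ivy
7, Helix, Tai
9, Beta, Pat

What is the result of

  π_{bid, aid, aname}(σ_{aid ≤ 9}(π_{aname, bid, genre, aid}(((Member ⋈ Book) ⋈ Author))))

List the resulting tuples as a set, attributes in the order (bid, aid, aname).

Natural join on bid: {(11, 21, cs), (11, 21, k2), (11, 25, cs), (11, 25, k2), (11, 30, cs), (11, 30, k2), (25, 33, x2), (27, 9, bio), (27, 9, k1), (28, 29, cs), (28, 29, eng), (28, 32, cs), (28, 32, eng), (28, 5, cs), (28, 5, eng), (28, 7, cs), (28, 7, eng)}
Natural join on aid: {(27, 9, bio, Beta, Pat), (27, 9, k1, Beta, Pat), (28, 29, cs, Gamma, Lee), (28, 29, eng, Gamma, Lee), (28, 5, cs, Atlas, Quin), (28, 5, eng, Atlas, Quin), (28, 7, cs, Echo, Ivy), (28, 7, cs, Helix, Tai), (28, 7, eng, Echo, Ivy), (28, 7, eng, Helix, Tai)}
π[aname, bid, genre, aid]: project onto (aname, bid, genre, aid) → {(Ivy, 28, cs, 7), (Ivy, 28, eng, 7), (Lee, 28, cs, 29), (Lee, 28, eng, 29), (Pat, 27, bio, 9), (Pat, 27, k1, 9), (Quin, 28, cs, 5), (Quin, 28, eng, 5), (Tai, 28, cs, 7), (Tai, 28, eng, 7)}
Selection aid ≤ 9: {(Ivy, 28, cs, 7), (Ivy, 28, eng, 7), (Pat, 27, bio, 9), (Pat, 27, k1, 9), (Quin, 28, cs, 5), (Quin, 28, eng, 5), (Tai, 28, cs, 7), (Tai, 28, eng, 7)}
π[bid, aid, aname]: project onto (bid, aid, aname) (4 duplicate(s) eliminated) → {(27, 9, Pat), (28, 5, Quin), (28, 7, Ivy), (28, 7, Tai)}

{(27, 9, Pat), (28, 5, Quin), (28, 7, Ivy), (28, 7, Tai)}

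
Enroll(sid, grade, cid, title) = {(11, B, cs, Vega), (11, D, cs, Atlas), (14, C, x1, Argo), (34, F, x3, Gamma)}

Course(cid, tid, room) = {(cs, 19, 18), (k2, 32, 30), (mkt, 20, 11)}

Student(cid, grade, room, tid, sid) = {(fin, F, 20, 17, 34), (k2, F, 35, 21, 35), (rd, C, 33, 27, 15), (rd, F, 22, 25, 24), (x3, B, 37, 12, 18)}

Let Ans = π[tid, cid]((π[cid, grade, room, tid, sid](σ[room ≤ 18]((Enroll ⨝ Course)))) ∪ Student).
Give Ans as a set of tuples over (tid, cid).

Natural join on cid: {(11, B, cs, Vega, 19, 18), (11, D, cs, Atlas, 19, 18)}
Apply σ_{room ≤ 18}; surviving tuples: {(11, B, cs, Vega, 19, 18), (11, D, cs, Atlas, 19, 18)}
Keep only column(s) cid, grade, room, tid, sid: {(cs, B, 18, 19, 11), (cs, D, 18, 19, 11)}
Taking the union: {(cs, B, 18, 19, 11), (cs, D, 18, 19, 11), (fin, F, 20, 17, 34), (k2, F, 35, 21, 35), (rd, C, 33, 27, 15), (rd, F, 22, 25, 24), (x3, B, 37, 12, 18)}
Keep only column(s) tid, cid (1 duplicate(s) eliminated): {(12, x3), (17, fin), (19, cs), (21, k2), (25, rd), (27, rd)}

{(12, x3), (17, fin), (19, cs), (21, k2), (25, rd), (27, rd)}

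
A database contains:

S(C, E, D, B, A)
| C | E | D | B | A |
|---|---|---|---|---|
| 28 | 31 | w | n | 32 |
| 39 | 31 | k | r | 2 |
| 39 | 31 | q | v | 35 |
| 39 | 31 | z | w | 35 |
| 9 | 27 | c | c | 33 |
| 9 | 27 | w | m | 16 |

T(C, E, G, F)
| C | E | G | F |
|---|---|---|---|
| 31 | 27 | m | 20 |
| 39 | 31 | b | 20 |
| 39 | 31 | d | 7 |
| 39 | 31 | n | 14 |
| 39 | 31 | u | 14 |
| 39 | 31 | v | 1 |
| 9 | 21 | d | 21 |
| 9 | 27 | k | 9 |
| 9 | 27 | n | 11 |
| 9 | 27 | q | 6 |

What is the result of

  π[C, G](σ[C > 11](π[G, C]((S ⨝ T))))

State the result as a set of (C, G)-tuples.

Joining S and T on C, E yields {(39, 31, k, r, 2, b, 20), (39, 31, k, r, 2, d, 7), (39, 31, k, r, 2, n, 14), (39, 31, k, r, 2, u, 14), (39, 31, k, r, 2, v, 1), (39, 31, q, v, 35, b, 20), (39, 31, q, v, 35, d, 7), (39, 31, q, v, 35, n, 14), (39, 31, q, v, 35, u, 14), (39, 31, q, v, 35, v, 1), (39, 31, z, w, 35, b, 20), (39, 31, z, w, 35, d, 7), (39, 31, z, w, 35, n, 14), (39, 31, z, w, 35, u, 14), (39, 31, z, w, 35, v, 1), (9, 27, c, c, 33, k, 9), (9, 27, c, c, 33, n, 11), (9, 27, c, c, 33, q, 6), (9, 27, w, m, 16, k, 9), (9, 27, w, m, 16, n, 11), (9, 27, w, m, 16, q, 6)}.
Keep only column(s) G, C (13 duplicate(s) eliminated): {(b, 39), (d, 39), (k, 9), (n, 39), (n, 9), (q, 9), (u, 39), (v, 39)}
Selection C > 11: {(b, 39), (d, 39), (n, 39), (u, 39), (v, 39)}
Keep only column(s) C, G: {(39, b), (39, d), (39, n), (39, u), (39, v)}

{(39, b), (39, d), (39, n), (39, u), (39, v)}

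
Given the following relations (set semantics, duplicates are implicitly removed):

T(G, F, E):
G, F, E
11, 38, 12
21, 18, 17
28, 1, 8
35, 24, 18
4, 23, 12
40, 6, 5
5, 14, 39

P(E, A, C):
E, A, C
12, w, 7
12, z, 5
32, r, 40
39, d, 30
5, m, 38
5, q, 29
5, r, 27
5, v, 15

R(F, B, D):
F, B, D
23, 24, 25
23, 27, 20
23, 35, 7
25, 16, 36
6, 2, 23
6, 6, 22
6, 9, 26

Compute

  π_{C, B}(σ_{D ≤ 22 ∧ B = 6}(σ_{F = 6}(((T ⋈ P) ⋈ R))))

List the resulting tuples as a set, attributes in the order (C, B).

T ⋈ P (natural join on E): {(11, 38, 12, w, 7), (11, 38, 12, z, 5), (4, 23, 12, w, 7), (4, 23, 12, z, 5), (40, 6, 5, m, 38), (40, 6, 5, q, 29), (40, 6, 5, r, 27), (40, 6, 5, v, 15), (5, 14, 39, d, 30)}
(T ⋈ P) ⋈ R (natural join on F): {(4, 23, 12, w, 7, 24, 25), (4, 23, 12, w, 7, 27, 20), (4, 23, 12, w, 7, 35, 7), (4, 23, 12, z, 5, 24, 25), (4, 23, 12, z, 5, 27, 20), (4, 23, 12, z, 5, 35, 7), (40, 6, 5, m, 38, 2, 23), (40, 6, 5, m, 38, 6, 22), (40, 6, 5, m, 38, 9, 26), (40, 6, 5, q, 29, 2, 23), (40, 6, 5, q, 29, 6, 22), (40, 6, 5, q, 29, 9, 26), (40, 6, 5, r, 27, 2, 23), (40, 6, 5, r, 27, 6, 22), (40, 6, 5, r, 27, 9, 26), (40, 6, 5, v, 15, 2, 23), (40, 6, 5, v, 15, 6, 22), (40, 6, 5, v, 15, 9, 26)}
Apply σ_{F = 6}; surviving tuples: {(40, 6, 5, m, 38, 2, 23), (40, 6, 5, m, 38, 6, 22), (40, 6, 5, m, 38, 9, 26), (40, 6, 5, q, 29, 2, 23), (40, 6, 5, q, 29, 6, 22), (40, 6, 5, q, 29, 9, 26), (40, 6, 5, r, 27, 2, 23), (40, 6, 5, r, 27, 6, 22), (40, 6, 5, r, 27, 9, 26), (40, 6, 5, v, 15, 2, 23), (40, 6, 5, v, 15, 6, 22), (40, 6, 5, v, 15, 9, 26)}
Apply σ_{D ≤ 22 ∧ B = 6}; surviving tuples: {(40, 6, 5, m, 38, 6, 22), (40, 6, 5, q, 29, 6, 22), (40, 6, 5, r, 27, 6, 22), (40, 6, 5, v, 15, 6, 22)}
Keep only column(s) C, B: {(15, 6), (27, 6), (29, 6), (38, 6)}

{(15, 6), (27, 6), (29, 6), (38, 6)}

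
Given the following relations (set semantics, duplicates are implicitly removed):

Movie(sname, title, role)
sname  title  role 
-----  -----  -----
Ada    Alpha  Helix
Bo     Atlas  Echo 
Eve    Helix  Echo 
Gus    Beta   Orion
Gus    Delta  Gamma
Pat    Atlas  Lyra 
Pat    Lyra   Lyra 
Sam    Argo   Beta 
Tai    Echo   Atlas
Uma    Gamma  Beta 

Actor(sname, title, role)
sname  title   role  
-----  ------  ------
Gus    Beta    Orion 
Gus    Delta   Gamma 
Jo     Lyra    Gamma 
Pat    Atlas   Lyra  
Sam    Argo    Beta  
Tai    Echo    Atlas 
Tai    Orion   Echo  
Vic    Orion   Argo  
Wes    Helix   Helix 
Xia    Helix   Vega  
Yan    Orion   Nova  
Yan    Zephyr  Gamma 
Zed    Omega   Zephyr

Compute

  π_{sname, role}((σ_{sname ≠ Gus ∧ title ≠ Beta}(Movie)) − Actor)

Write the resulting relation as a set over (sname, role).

Selection sname ≠ Gus ∧ title ≠ Beta: {(Ada, Alpha, Helix), (Bo, Atlas, Echo), (Eve, Helix, Echo), (Pat, Atlas, Lyra), (Pat, Lyra, Lyra), (Sam, Argo, Beta), (Tai, Echo, Atlas), (Uma, Gamma, Beta)}
Taking the difference: {(Ada, Alpha, Helix), (Bo, Atlas, Echo), (Eve, Helix, Echo), (Pat, Lyra, Lyra), (Uma, Gamma, Beta)}
Projecting to sname, role: {(Ada, Helix), (Bo, Echo), (Eve, Echo), (Pat, Lyra), (Uma, Beta)}

{(Ada, Helix), (Bo, Echo), (Eve, Echo), (Pat, Lyra), (Uma, Beta)}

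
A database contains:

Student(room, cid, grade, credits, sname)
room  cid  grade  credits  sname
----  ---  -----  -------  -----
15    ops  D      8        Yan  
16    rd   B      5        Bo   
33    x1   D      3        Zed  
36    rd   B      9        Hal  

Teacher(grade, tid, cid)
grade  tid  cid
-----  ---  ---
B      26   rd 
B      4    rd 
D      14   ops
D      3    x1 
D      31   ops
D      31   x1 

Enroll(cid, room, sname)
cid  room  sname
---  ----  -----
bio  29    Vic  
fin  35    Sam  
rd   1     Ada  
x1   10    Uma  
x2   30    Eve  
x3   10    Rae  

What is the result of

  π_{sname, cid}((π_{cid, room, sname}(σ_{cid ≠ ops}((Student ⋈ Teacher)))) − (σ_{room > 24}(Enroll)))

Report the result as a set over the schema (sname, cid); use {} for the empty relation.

{(Bo, rd), (Hal, rd), (Zed, x1)}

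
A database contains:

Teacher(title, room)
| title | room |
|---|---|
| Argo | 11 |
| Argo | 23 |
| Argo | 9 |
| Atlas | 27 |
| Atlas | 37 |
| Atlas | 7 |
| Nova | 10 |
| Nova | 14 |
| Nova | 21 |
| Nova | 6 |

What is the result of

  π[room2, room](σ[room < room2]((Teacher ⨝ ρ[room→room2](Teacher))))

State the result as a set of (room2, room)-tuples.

{(10, 6), (11, 9), (14, 10), (14, 6), (21, 10), (21, 14), (21, 6), (23, 11), (23, 9), (27, 7), (37, 27), (37, 7)}

ρ[room→room2]: schema becomes (title, room2); tuples unchanged.
Natural join on title: {(Argo, 11, 11), (Argo, 11, 23), (Argo, 11, 9), (Argo, 23, 11), (Argo, 23, 23), (Argo, 23, 9), (Argo, 9, 11), (Argo, 9, 23), (Argo, 9, 9), (Atlas, 27, 27), (Atlas, 27, 37), (Atlas, 27, 7), (Atlas, 37, 27), (Atlas, 37, 37), (Atlas, 37, 7), (Atlas, 7, 27), (Atlas, 7, 37), (Atlas, 7, 7), (Nova, 10, 10), (Nova, 10, 14), (Nova, 10, 21), (Nova, 10, 6), (Nova, 14, 10), (Nova, 14, 14), (Nova, 14, 21), (Nova, 14, 6), (Nova, 21, 10), (Nova, 21, 14), (Nova, 21, 21), (Nova, 21, 6), (Nova, 6, 10), (Nova, 6, 14), (Nova, 6, 21), (Nova, 6, 6)}
Selection room < room2: {(Argo, 11, 23), (Argo, 9, 11), (Argo, 9, 23), (Atlas, 27, 37), (Atlas, 7, 27), (Atlas, 7, 37), (Nova, 10, 14), (Nova, 10, 21), (Nova, 14, 21), (Nova, 6, 10), (Nova, 6, 14), (Nova, 6, 21)}
Keep only column(s) room2, room: {(10, 6), (11, 9), (14, 10), (14, 6), (21, 10), (21, 14), (21, 6), (23, 11), (23, 9), (27, 7), (37, 27), (37, 7)}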